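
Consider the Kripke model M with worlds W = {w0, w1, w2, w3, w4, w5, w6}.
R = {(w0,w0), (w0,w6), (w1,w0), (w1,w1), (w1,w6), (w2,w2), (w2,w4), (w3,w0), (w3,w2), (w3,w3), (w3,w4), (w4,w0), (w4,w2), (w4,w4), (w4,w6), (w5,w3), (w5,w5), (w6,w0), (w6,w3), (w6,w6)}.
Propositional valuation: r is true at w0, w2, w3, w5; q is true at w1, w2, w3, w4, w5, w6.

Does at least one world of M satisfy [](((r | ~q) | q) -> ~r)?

No

Let φ = [](((r | ~q) | q) -> ~r). Evaluate φ at each world:
  w0 (successors {w0, w6}): φ is false.
  w1 (successors {w0, w1, w6}): φ is false.
  w2 (successors {w2, w4}): φ is false.
  w3 (successors {w0, w2, w3, w4}): φ is false.
  w4 (successors {w0, w2, w4, w6}): φ is false.
  w5 (successors {w3, w5}): φ is false.
  w6 (successors {w0, w3, w6}): φ is false.
For instance, at w6:
  At w6: [](((r | ~q) | q) -> ~r) requires ((r | ~q) | q) -> ~r at every successor {w0, w3, w6}.
    ((r | ~q) | q) -> ~r fails at w0, so [](((r | ~q) | q) -> ~r) is false at w6.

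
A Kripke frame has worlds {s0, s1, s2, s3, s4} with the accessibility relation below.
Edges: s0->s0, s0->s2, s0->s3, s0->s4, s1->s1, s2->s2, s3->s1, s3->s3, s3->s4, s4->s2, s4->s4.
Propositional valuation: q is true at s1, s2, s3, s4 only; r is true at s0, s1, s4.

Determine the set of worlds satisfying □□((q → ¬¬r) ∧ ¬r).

none

Recall that □ψ holds at a world iff ψ holds at every accessible world, and ◇ψ holds iff ψ holds at some accessible world.
Let φ = □□((q → ¬¬r) ∧ ¬r). Evaluate φ at each world:
  s0 (successors {s0, s2, s3, s4}): φ is false.
  s1 (successors {s1}): φ is false.
  s2 (successors {s2}): φ is false.
  s3 (successors {s1, s3, s4}): φ is false.
  s4 (successors {s2, s4}): φ is false.
For instance, at s1:
  At s1: □□((q → ¬¬r) ∧ ¬r) requires □((q → ¬¬r) ∧ ¬r) at every successor {s1}.
    □((q → ¬¬r) ∧ ¬r) fails at s1, so □□((q → ¬¬r) ∧ ¬r) is false at s1.
      At s1: □((q → ¬¬r) ∧ ¬r) requires (q → ¬¬r) ∧ ¬r at every successor {s1}.
        (q → ¬¬r) ∧ ¬r fails at s1, so □((q → ¬¬r) ∧ ¬r) is false at s1.
Satisfying worlds: none.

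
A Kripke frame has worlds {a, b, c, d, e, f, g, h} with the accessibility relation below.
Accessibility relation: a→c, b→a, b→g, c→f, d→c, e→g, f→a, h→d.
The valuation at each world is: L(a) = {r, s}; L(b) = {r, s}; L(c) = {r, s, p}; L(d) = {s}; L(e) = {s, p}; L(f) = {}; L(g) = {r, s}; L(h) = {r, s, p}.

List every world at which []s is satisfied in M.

Let φ = []s. Evaluate φ at each world:
  a (successors {c}): φ is true.
  b (successors {a, g}): φ is true.
  c (successors {f}): φ is false.
  d (successors {c}): φ is true.
  e (successors {g}): φ is true.
  f (successors {a}): φ is true.
  g (successors ∅): φ is true.
  h (successors {d}): φ is true.
For instance, at c:
  At c: []s requires s at every successor {f}.
    s fails at f, so []s is false at c.
Satisfying worlds: {a, b, d, e, f, g, h}

a, b, d, e, f, g, h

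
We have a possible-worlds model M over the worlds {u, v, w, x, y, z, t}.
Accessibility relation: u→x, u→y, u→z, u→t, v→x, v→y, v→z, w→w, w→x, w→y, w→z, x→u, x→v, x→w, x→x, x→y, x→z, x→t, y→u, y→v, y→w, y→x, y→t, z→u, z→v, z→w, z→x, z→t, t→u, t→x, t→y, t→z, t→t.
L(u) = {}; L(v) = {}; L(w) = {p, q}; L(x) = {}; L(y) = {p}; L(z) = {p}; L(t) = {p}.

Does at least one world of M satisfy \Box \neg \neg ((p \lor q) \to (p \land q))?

Let φ = \Box \neg \neg ((p \lor q) \to (p \land q)). Evaluate φ at each world:
  u (successors {x, y, z, t}): φ is false.
  v (successors {x, y, z}): φ is false.
  w (successors {w, x, y, z}): φ is false.
  x (successors {u, v, w, x, y, z, t}): φ is false.
  y (successors {u, v, w, x, t}): φ is false.
  z (successors {u, v, w, x, t}): φ is false.
  t (successors {u, x, y, z, t}): φ is false.
For instance, at z:
  At z: \Box \neg \neg ((p \lor q) \to (p \land q)) requires \neg \neg ((p \lor q) \to (p \land q)) at every successor {u, v, w, x, t}.
    \neg \neg ((p \lor q) \to (p \land q)) fails at t, so \Box \neg \neg ((p \lor q) \to (p \land q)) is false at z.

No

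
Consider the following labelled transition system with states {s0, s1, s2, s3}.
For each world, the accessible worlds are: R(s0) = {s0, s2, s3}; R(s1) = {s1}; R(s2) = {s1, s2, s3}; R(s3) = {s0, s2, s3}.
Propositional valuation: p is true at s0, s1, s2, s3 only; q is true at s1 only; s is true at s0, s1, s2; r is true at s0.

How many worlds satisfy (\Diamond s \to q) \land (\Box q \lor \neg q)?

Let φ = (\Diamond s \to q) \land (\Box q \lor \neg q). Evaluate φ at each world:
  s0 (successors {s0, s2, s3}): φ is false.
  s1 (successors {s1}): φ is true.
  s2 (successors {s1, s2, s3}): φ is false.
  s3 (successors {s0, s2, s3}): φ is false.
For instance, at s2:
  At s2: \Diamond s \to q is false, \Box q \lor \neg q is true, so (\Diamond s \to q) \land (\Box q \lor \neg q) is false.
    At s2: \Diamond s is true, q is false, so \Diamond s \to q is false.
      At s2: \Diamond s requires s at some successor in {s1, s2, s3}.
        s holds at s1, so \Diamond s is true at s2.
    At s2: \Box q is false, \neg q is true, so \Box q \lor \neg q is true.
      At s2: \Box q requires q at every successor {s1, s2, s3}.
        q fails at s2, so \Box q is false at s2.
Satisfying worlds: {s1}

1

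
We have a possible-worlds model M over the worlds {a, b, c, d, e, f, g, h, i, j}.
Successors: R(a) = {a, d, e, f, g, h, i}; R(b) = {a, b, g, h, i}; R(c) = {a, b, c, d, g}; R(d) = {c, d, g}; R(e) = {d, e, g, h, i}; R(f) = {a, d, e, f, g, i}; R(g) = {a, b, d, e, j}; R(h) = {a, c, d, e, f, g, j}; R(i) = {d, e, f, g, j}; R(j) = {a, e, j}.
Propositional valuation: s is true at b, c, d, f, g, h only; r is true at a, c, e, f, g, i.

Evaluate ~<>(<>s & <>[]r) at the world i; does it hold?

At i: <>(<>s & <>[]r) is false, so ~<>(<>s & <>[]r) is true.
  At i: <>(<>s & <>[]r) requires <>s & <>[]r at some successor in {d, e, f, g, j}.
    At d: <>s & <>[]r is false.
    At e: <>s & <>[]r is false.
    At f: <>s & <>[]r is false.
    At g: <>s & <>[]r is false.
    At j: <>s & <>[]r is false.
  So <>(<>s & <>[]r) is false at i.

Yes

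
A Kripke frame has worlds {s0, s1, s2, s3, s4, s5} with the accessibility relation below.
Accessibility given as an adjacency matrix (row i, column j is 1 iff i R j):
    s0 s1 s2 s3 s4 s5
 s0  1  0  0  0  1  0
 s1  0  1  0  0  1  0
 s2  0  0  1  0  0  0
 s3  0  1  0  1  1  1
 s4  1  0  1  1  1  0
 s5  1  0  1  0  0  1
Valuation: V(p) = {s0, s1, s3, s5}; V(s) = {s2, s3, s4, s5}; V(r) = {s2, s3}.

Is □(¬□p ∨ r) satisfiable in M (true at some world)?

Yes

Let φ = □(¬□p ∨ r). Evaluate φ at each world:
  s0 (successors {s0, s4}): φ is true.
  s1 (successors {s1, s4}): φ is true.
  s2 (successors {s2}): φ is true.
  s3 (successors {s1, s3, s4, s5}): φ is true.
  s4 (successors {s0, s2, s3, s4}): φ is true.
  s5 (successors {s0, s2, s5}): φ is true.
Detail at s0 (witness):
  At s0: □(¬□p ∨ r) requires ¬□p ∨ r at every successor {s0, s4}.
      At s0: ¬□p is true, r is false, so ¬□p ∨ r is true.
      At s4: ¬□p is true, r is false, so ¬□p ∨ r is true.
  So □(¬□p ∨ r) is true at s0.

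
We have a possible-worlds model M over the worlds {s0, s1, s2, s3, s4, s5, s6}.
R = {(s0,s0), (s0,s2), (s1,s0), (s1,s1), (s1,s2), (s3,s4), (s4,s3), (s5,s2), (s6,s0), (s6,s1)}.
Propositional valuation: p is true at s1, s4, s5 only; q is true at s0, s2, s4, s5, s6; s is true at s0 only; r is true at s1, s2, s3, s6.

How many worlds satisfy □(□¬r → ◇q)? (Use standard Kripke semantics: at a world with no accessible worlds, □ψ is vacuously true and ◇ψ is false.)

4

Recall that □ψ holds at a world iff ψ holds at every accessible world, and ◇ψ holds iff ψ holds at some accessible world.
Let φ = □(□¬r → ◇q). Evaluate φ at each world:
  s0 (successors {s0, s2}): φ is false.
  s1 (successors {s0, s1, s2}): φ is false.
  s2 (successors ∅): φ is true.
  s3 (successors {s4}): φ is true.
  s4 (successors {s3}): φ is true.
  s5 (successors {s2}): φ is false.
  s6 (successors {s0, s1}): φ is true.
For instance, at s6:
  At s6: □(□¬r → ◇q) requires □¬r → ◇q at every successor {s0, s1}.
      At s0: □¬r is false, ◇q is true, so □¬r → ◇q is true.
      At s1: □¬r is false, ◇q is true, so □¬r → ◇q is true.
  So □(□¬r → ◇q) is true at s6.
Satisfying worlds: {s2, s3, s4, s6}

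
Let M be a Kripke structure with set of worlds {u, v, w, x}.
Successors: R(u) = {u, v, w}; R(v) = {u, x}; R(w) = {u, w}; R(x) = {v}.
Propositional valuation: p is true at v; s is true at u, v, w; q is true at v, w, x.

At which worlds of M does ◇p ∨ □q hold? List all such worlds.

u, x

Recall that □ψ holds at a world iff ψ holds at every accessible world, and ◇ψ holds iff ψ holds at some accessible world.
Let φ = ◇p ∨ □q. Evaluate φ at each world:
  u (successors {u, v, w}): φ is true.
  v (successors {u, x}): φ is false.
  w (successors {u, w}): φ is false.
  x (successors {v}): φ is true.
For instance, at w:
  At w: ◇p is false, □q is false, so ◇p ∨ □q is false.
    At w: ◇p requires p at some successor in {u, w}.
      At u: p is false.
      At w: p is false.
    So ◇p is false at w.
    At w: □q requires q at every successor {u, w}.
      q fails at u, so □q is false at w.
Satisfying worlds: {u, x}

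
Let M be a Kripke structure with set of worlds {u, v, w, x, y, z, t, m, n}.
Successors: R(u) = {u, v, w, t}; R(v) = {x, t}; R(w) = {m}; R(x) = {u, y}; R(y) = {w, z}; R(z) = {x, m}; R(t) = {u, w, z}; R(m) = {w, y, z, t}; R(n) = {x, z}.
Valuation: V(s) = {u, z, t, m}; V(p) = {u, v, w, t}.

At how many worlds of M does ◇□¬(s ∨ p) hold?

0

Recall that □ψ holds at a world iff ψ holds at every accessible world, and ◇ψ holds iff ψ holds at some accessible world.
Let φ = ◇□¬(s ∨ p). Evaluate φ at each world:
  u (successors {u, v, w, t}): φ is false.
  v (successors {x, t}): φ is false.
  w (successors {m}): φ is false.
  x (successors {u, y}): φ is false.
  y (successors {w, z}): φ is false.
  z (successors {x, m}): φ is false.
  t (successors {u, w, z}): φ is false.
  m (successors {w, y, z, t}): φ is false.
  n (successors {x, z}): φ is false.
For instance, at x:
  At x: ◇□¬(s ∨ p) requires □¬(s ∨ p) at some successor in {u, y}.
    At u: □¬(s ∨ p) is false.
    At y: □¬(s ∨ p) is false.
  So ◇□¬(s ∨ p) is false at x.
Satisfying worlds: none.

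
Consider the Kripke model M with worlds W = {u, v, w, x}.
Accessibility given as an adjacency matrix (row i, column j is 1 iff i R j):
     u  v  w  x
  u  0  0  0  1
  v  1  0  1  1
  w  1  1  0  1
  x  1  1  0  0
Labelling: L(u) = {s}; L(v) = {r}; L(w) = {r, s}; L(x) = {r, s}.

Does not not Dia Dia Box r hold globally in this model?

Yes

Let φ = not not Dia Dia Box r. Evaluate φ at each world:
  u (successors {x}): φ is true.
  v (successors {u, w, x}): φ is true.
  w (successors {u, v, x}): φ is true.
  x (successors {u, v}): φ is true.
For instance, at u:
  At u: not Dia Dia Box r is false, so not not Dia Dia Box r is true.
    At u: Dia Dia Box r is true, so not Dia Dia Box r is false.
      At u: Dia Dia Box r requires Dia Box r at some successor in {x}.
        Dia Box r holds at x, so Dia Dia Box r is true at u.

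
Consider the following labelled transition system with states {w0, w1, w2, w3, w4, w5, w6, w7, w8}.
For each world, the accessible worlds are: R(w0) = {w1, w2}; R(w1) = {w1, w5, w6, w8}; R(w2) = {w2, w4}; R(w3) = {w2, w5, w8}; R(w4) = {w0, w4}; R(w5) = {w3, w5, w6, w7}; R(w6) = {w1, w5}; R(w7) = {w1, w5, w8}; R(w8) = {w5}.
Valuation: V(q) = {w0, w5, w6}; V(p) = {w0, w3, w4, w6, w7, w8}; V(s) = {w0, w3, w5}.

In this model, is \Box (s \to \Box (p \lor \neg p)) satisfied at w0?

Yes

At w0: \Box (s \to \Box (p \lor \neg p)) requires s \to \Box (p \lor \neg p) at every successor {w1, w2}.
    At w1: s is false, \Box (p \lor \neg p) is true, so s \to \Box (p \lor \neg p) is true.
      At w1: \Box (p \lor \neg p) requires p \lor \neg p at every successor {w1, w5, w6, w8}.
        At w1: p \lor \neg p is true.
        At w5: p \lor \neg p is true.
        At w6: p \lor \neg p is true.
        At w8: p \lor \neg p is true.
      So \Box (p \lor \neg p) is true at w1.
    At w2: s is false, \Box (p \lor \neg p) is true, so s \to \Box (p \lor \neg p) is true.
      At w2: \Box (p \lor \neg p) requires p \lor \neg p at every successor {w2, w4}.
        At w2: p \lor \neg p is true.
        At w4: p \lor \neg p is true.
      So \Box (p \lor \neg p) is true at w2.
So \Box (s \to \Box (p \lor \neg p)) is true at w0.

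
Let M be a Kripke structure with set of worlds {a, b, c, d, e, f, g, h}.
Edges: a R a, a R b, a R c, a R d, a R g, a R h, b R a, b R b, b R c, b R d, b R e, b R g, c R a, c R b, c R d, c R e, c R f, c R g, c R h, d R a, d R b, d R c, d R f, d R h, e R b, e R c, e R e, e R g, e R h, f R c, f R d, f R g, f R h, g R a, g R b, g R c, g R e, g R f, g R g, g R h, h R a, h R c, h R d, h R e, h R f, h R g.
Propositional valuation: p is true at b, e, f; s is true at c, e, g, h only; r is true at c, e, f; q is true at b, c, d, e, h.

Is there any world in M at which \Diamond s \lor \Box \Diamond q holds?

Let φ = \Diamond s \lor \Box \Diamond q. Evaluate φ at each world:
  a (successors {a, b, c, d, g, h}): φ is true.
  b (successors {a, b, c, d, e, g}): φ is true.
  c (successors {a, b, d, e, f, g, h}): φ is true.
  d (successors {a, b, c, f, h}): φ is true.
  e (successors {b, c, e, g, h}): φ is true.
  f (successors {c, d, g, h}): φ is true.
  g (successors {a, b, c, e, f, g, h}): φ is true.
  h (successors {a, c, d, e, f, g}): φ is true.
Detail at a (witness):
  At a: \Diamond s is true, \Box \Diamond q is true, so \Diamond s \lor \Box \Diamond q is true.
    At a: \Diamond s requires s at some successor in {a, b, c, d, g, h}.
      s holds at c, so \Diamond s is true at a.
    At a: \Box \Diamond q requires \Diamond q at every successor {a, b, c, d, g, h}.
      At a: \Diamond q is true.
      At b: \Diamond q is true.
      At c: \Diamond q is true.
      At d: \Diamond q is true.
      At g: \Diamond q is true.
      At h: \Diamond q is true.
    So \Box \Diamond q is true at a.

Yes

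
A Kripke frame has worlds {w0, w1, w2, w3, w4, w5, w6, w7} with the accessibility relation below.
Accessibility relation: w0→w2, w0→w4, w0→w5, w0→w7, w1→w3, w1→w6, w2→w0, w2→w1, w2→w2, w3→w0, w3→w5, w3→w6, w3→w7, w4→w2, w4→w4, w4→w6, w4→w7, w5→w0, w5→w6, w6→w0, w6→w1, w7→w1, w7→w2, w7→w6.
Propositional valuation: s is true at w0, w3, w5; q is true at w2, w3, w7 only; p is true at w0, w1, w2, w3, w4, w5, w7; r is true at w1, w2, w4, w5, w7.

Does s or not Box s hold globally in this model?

Yes

Recall that Box ψ holds at a world iff ψ holds at every accessible world, and Dia ψ holds iff ψ holds at some accessible world.
Let φ = s or not Box s. Evaluate φ at each world:
  w0 (successors {w2, w4, w5, w7}): φ is true.
  w1 (successors {w3, w6}): φ is true.
  w2 (successors {w0, w1, w2}): φ is true.
  w3 (successors {w0, w5, w6, w7}): φ is true.
  w4 (successors {w2, w4, w6, w7}): φ is true.
  w5 (successors {w0, w6}): φ is true.
  w6 (successors {w0, w1}): φ is true.
  w7 (successors {w1, w2, w6}): φ is true.
For instance, at w0:
  At w0: s is true, not Box s is true, so s or not Box s is true.
    At w0: Box s is false, so not Box s is true.
      At w0: Box s requires s at every successor {w2, w4, w5, w7}.
        s fails at w2, so Box s is false at w0.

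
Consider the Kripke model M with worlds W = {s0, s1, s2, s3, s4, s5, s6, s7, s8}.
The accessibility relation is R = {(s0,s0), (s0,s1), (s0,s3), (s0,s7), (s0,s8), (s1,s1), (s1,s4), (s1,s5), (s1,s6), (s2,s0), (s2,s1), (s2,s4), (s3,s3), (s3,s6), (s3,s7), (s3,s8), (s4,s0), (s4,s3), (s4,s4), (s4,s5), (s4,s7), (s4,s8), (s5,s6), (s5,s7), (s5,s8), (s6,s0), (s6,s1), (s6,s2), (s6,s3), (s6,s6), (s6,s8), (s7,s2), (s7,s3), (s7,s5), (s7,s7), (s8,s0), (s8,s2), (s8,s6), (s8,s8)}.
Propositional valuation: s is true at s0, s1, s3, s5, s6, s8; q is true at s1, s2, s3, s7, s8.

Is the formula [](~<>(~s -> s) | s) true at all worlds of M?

Let φ = [](~<>(~s -> s) | s). Evaluate φ at each world:
  s0 (successors {s0, s1, s3, s7, s8}): φ is false.
  s1 (successors {s1, s4, s5, s6}): φ is false.
  s2 (successors {s0, s1, s4}): φ is false.
  s3 (successors {s3, s6, s7, s8}): φ is false.
  s4 (successors {s0, s3, s4, s5, s7, s8}): φ is false.
  s5 (successors {s6, s7, s8}): φ is false.
  s6 (successors {s0, s1, s2, s3, s6, s8}): φ is false.
  s7 (successors {s2, s3, s5, s7}): φ is false.
  s8 (successors {s0, s2, s6, s8}): φ is false.
Detail at s0 (counterexample):
  At s0: [](~<>(~s -> s) | s) requires ~<>(~s -> s) | s at every successor {s0, s1, s3, s7, s8}.
    ~<>(~s -> s) | s fails at s7, so [](~<>(~s -> s) | s) is false at s0.
      At s7: ~<>(~s -> s) is false, s is false, so ~<>(~s -> s) | s is false.

No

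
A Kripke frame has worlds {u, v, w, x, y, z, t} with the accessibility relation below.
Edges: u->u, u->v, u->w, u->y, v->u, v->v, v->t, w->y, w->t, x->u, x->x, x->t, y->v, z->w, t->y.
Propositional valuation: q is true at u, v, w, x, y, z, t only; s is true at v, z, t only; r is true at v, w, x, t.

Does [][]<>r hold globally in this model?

No

Recall that []ψ holds at a world iff ψ holds at every accessible world, and <>ψ holds iff ψ holds at some accessible world.
Let φ = [][]<>r. Evaluate φ at each world:
  u (successors {u, v, w, y}): φ is false.
  v (successors {u, v, t}): φ is false.
  w (successors {y, t}): φ is true.
  x (successors {u, x, t}): φ is false.
  y (successors {v}): φ is false.
  z (successors {w}): φ is false.
  t (successors {y}): φ is true.
Detail at u (counterexample):
  At u: [][]<>r requires []<>r at every successor {u, v, w, y}.
    []<>r fails at v, so [][]<>r is false at u.
      At v: []<>r requires <>r at every successor {u, v, t}.
        <>r fails at t, so []<>r is false at v.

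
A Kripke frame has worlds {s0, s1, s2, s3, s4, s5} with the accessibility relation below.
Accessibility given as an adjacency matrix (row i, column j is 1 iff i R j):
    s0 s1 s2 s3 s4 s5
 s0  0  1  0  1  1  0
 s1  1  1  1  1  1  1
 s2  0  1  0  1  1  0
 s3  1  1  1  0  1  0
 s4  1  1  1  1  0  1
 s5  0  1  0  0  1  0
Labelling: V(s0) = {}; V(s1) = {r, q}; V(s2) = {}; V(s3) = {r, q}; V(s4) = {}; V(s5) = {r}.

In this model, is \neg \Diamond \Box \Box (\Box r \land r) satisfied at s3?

At s3: \Diamond \Box \Box (\Box r \land r) is false, so \neg \Diamond \Box \Box (\Box r \land r) is true.
  At s3: \Diamond \Box \Box (\Box r \land r) requires \Box \Box (\Box r \land r) at some successor in {s0, s1, s2, s4}.
    At s0: \Box \Box (\Box r \land r) is false.
    At s1: \Box \Box (\Box r \land r) is false.
    At s2: \Box \Box (\Box r \land r) is false.
    At s4: \Box \Box (\Box r \land r) is false.
  So \Diamond \Box \Box (\Box r \land r) is false at s3.

Yes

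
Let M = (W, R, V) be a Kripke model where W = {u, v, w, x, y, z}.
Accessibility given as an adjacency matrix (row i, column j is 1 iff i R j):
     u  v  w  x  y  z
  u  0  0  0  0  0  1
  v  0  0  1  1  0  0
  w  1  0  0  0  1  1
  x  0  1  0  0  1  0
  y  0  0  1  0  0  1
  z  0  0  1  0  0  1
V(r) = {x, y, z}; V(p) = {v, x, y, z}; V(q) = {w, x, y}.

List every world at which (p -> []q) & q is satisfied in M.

Let φ = (p -> []q) & q. Evaluate φ at each world:
  u (successors {z}): φ is false.
  v (successors {w, x}): φ is false.
  w (successors {u, y, z}): φ is true.
  x (successors {v, y}): φ is false.
  y (successors {w, z}): φ is false.
  z (successors {w, z}): φ is false.
For instance, at y:
  At y: p -> []q is false, q is true, so (p -> []q) & q is false.
    At y: p is true, []q is false, so p -> []q is false.
      At y: []q requires q at every successor {w, z}.
        q fails at z, so []q is false at y.
Satisfying worlds: {w}

w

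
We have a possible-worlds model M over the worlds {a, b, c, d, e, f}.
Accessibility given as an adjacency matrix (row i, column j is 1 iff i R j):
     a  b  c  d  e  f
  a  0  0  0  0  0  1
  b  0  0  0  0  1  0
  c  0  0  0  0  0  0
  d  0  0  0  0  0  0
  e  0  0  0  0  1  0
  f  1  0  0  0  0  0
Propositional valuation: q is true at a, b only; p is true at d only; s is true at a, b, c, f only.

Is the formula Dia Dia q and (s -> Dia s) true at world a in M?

Yes

At a: Dia Dia q is true, s -> Dia s is true, so Dia Dia q and (s -> Dia s) is true.
  At a: Dia Dia q requires Dia q at some successor in {f}.
    Dia q holds at f, so Dia Dia q is true at a.
      At f: Dia q requires q at some successor in {a}.
        q holds at a, so Dia q is true at f.
  At a: s is true, Dia s is true, so s -> Dia s is true.
    At a: Dia s requires s at some successor in {f}.
      s holds at f, so Dia s is true at a.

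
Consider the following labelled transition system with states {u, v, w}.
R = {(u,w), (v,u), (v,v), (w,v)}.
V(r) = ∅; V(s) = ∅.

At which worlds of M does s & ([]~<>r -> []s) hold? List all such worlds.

none

Let φ = s & ([]~<>r -> []s). Evaluate φ at each world:
  u (successors {w}): φ is false.
  v (successors {u, v}): φ is false.
  w (successors {v}): φ is false.
For instance, at v:
  At v: s is false, []~<>r -> []s is false, so s & ([]~<>r -> []s) is false.
    At v: []~<>r is true, []s is false, so []~<>r -> []s is false.
      At v: []~<>r requires ~<>r at every successor {u, v}.
        At u: ~<>r is true.
        At v: ~<>r is true.
      So []~<>r is true at v.
      At v: []s requires s at every successor {u, v}.
        s fails at u, so []s is false at v.
Satisfying worlds: none.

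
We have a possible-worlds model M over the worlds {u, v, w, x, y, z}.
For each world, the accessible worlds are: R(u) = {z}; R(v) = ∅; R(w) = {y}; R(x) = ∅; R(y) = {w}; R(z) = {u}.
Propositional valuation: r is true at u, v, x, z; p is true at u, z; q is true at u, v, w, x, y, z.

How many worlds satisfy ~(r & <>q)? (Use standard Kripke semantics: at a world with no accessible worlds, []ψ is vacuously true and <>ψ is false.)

4

Let φ = ~(r & <>q). Evaluate φ at each world:
  u (successors {z}): φ is false.
  v (successors ∅): φ is true.
  w (successors {y}): φ is true.
  x (successors ∅): φ is true.
  y (successors {w}): φ is true.
  z (successors {u}): φ is false.
For instance, at u:
  At u: r & <>q is true, so ~(r & <>q) is false.
    At u: r is true, <>q is true, so r & <>q is true.
      At u: <>q requires q at some successor in {z}.
        q holds at z, so <>q is true at u.
Satisfying worlds: {v, w, x, y}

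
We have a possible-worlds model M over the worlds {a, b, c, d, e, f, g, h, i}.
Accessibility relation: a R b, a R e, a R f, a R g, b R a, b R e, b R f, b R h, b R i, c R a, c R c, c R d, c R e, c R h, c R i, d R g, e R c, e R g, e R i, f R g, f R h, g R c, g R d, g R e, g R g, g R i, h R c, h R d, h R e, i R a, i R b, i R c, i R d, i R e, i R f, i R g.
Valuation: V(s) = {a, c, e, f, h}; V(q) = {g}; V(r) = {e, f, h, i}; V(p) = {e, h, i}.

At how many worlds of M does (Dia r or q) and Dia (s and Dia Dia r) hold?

8

Recall that Dia ψ holds at a world iff ψ holds at some accessible world.
Let φ = (Dia r or q) and Dia (s and Dia Dia r). Evaluate φ at each world:
  a (successors {b, e, f, g}): φ is true.
  b (successors {a, e, f, h, i}): φ is true.
  c (successors {a, c, d, e, h, i}): φ is true.
  d (successors {g}): φ is false.
  e (successors {c, g, i}): φ is true.
  f (successors {g, h}): φ is true.
  g (successors {c, d, e, g, i}): φ is true.
  h (successors {c, d, e}): φ is true.
  i (successors {a, b, c, d, e, f, g}): φ is true.
For instance, at e:
  At e: Dia r or q is true, Dia (s and Dia Dia r) is true, so (Dia r or q) and Dia (s and Dia Dia r) is true.
    At e: Dia r is true, q is false, so Dia r or q is true.
      At e: Dia r requires r at some successor in {c, g, i}.
        r holds at i, so Dia r is true at e.
    At e: Dia (s and Dia Dia r) requires s and Dia Dia r at some successor in {c, g, i}.
      s and Dia Dia r holds at c, so Dia (s and Dia Dia r) is true at e.
Satisfying worlds: {a, b, c, e, f, g, h, i}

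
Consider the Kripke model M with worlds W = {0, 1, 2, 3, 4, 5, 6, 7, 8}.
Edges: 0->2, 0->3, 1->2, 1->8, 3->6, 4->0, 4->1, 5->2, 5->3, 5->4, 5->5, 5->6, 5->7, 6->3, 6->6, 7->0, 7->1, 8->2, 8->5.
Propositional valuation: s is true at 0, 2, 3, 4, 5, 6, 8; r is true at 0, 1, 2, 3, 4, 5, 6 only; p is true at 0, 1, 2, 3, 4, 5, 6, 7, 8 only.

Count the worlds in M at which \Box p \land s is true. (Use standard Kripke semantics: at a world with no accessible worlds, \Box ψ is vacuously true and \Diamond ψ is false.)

7

Let φ = \Box p \land s. Evaluate φ at each world:
  0 (successors {2, 3}): φ is true.
  1 (successors {2, 8}): φ is false.
  2 (successors ∅): φ is true.
  3 (successors {6}): φ is true.
  4 (successors {0, 1}): φ is true.
  5 (successors {2, 3, 4, 5, 6, 7}): φ is true.
  6 (successors {3, 6}): φ is true.
  7 (successors {0, 1}): φ is false.
  8 (successors {2, 5}): φ is true.
For instance, at 3:
  At 3: \Box p is true, s is true, so \Box p \land s is true.
    At 3: \Box p requires p at every successor {6}.
      At 6: p is true.
    So \Box p is true at 3.
Satisfying worlds: {0, 2, 3, 4, 5, 6, 8}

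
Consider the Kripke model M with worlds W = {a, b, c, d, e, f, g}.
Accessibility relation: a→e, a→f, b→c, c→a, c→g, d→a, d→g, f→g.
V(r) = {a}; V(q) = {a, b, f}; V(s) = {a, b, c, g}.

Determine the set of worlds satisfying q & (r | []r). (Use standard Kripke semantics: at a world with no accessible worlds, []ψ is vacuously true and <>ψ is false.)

a

Recall that []ψ holds at a world iff ψ holds at every accessible world, and <>ψ holds iff ψ holds at some accessible world.
Let φ = q & (r | []r). Evaluate φ at each world:
  a (successors {e, f}): φ is true.
  b (successors {c}): φ is false.
  c (successors {a, g}): φ is false.
  d (successors {a, g}): φ is false.
  e (successors ∅): φ is false.
  f (successors {g}): φ is false.
  g (successors ∅): φ is false.
For instance, at c:
  At c: q is false, r | []r is false, so q & (r | []r) is false.
    At c: r is false, []r is false, so r | []r is false.
      At c: []r requires r at every successor {a, g}.
        r fails at g, so []r is false at c.
Satisfying worlds: {a}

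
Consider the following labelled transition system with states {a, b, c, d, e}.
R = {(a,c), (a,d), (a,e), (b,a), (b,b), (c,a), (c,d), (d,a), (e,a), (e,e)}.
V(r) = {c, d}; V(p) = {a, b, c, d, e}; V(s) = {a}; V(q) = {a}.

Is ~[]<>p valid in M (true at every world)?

No

Let φ = ~[]<>p. Evaluate φ at each world:
  a (successors {c, d, e}): φ is false.
  b (successors {a, b}): φ is false.
  c (successors {a, d}): φ is false.
  d (successors {a}): φ is false.
  e (successors {a, e}): φ is false.
Detail at a (counterexample):
  At a: []<>p is true, so ~[]<>p is false.
    At a: []<>p requires <>p at every successor {c, d, e}.
      At c: <>p is true.
      At d: <>p is true.
      At e: <>p is true.
    So []<>p is true at a.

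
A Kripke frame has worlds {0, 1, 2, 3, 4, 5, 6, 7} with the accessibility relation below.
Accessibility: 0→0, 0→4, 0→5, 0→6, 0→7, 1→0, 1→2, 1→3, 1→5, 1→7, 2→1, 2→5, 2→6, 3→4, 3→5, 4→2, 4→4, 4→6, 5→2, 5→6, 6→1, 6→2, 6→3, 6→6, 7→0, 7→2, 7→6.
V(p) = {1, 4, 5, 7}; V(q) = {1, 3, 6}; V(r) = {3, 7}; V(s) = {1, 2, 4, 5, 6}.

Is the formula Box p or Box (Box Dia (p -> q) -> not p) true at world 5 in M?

Yes

At 5: Box p is false, Box (Box Dia (p -> q) -> not p) is true, so Box p or Box (Box Dia (p -> q) -> not p) is true.
  At 5: Box p requires p at every successor {2, 6}.
    p fails at 2, so Box p is false at 5.
  At 5: Box (Box Dia (p -> q) -> not p) requires Box Dia (p -> q) -> not p at every successor {2, 6}.
      At 2: Box Dia (p -> q) is true, not p is true, so Box Dia (p -> q) -> not p is true.
      At 6: Box Dia (p -> q) is false, not p is true, so Box Dia (p -> q) -> not p is true.
  So Box (Box Dia (p -> q) -> not p) is true at 5.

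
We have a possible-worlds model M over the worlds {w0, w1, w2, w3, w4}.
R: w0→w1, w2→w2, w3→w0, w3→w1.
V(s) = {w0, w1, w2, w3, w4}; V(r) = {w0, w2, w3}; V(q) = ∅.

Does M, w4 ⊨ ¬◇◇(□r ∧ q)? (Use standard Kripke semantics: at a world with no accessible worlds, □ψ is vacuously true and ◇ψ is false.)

At w4: ◇◇(□r ∧ q) is false, so ¬◇◇(□r ∧ q) is true.
  At w4: no accessible worlds, so ◇◇(□r ∧ q) is false.

Yes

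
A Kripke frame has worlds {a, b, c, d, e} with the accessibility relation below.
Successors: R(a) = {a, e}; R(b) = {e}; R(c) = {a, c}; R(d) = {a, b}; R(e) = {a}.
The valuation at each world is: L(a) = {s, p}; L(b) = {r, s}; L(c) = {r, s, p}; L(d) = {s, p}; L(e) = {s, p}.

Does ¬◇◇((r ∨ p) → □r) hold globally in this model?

Recall that □ψ holds at a world iff ψ holds at every accessible world, and ◇ψ holds iff ψ holds at some accessible world.
Let φ = ¬◇◇((r ∨ p) → □r). Evaluate φ at each world:
  a (successors {a, e}): φ is true.
  b (successors {e}): φ is true.
  c (successors {a, c}): φ is true.
  d (successors {a, b}): φ is true.
  e (successors {a}): φ is true.
For instance, at a:
  At a: ◇◇((r ∨ p) → □r) is false, so ¬◇◇((r ∨ p) → □r) is true.
    At a: ◇◇((r ∨ p) → □r) requires ◇((r ∨ p) → □r) at some successor in {a, e}.
      At a: ◇((r ∨ p) → □r) is false.
      At e: ◇((r ∨ p) → □r) is false.
    So ◇◇((r ∨ p) → □r) is false at a.

Yes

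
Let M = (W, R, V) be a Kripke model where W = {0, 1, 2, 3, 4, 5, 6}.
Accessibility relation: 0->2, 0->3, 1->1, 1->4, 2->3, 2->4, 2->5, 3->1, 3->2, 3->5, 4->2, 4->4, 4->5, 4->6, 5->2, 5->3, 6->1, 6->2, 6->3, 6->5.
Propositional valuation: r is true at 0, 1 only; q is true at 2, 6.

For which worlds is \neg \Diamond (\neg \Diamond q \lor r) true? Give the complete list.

2

Recall that \Diamond ψ holds at a world iff ψ holds at some accessible world.
Let φ = \neg \Diamond (\neg \Diamond q \lor r). Evaluate φ at each world:
  0 (successors {2, 3}): φ is false.
  1 (successors {1, 4}): φ is false.
  2 (successors {3, 4, 5}): φ is true.
  3 (successors {1, 2, 5}): φ is false.
  4 (successors {2, 4, 5, 6}): φ is false.
  5 (successors {2, 3}): φ is false.
  6 (successors {1, 2, 3, 5}): φ is false.
For instance, at 1:
  At 1: \Diamond (\neg \Diamond q \lor r) is true, so \neg \Diamond (\neg \Diamond q \lor r) is false.
    At 1: \Diamond (\neg \Diamond q \lor r) requires \neg \Diamond q \lor r at some successor in {1, 4}.
      \neg \Diamond q \lor r holds at 1, so \Diamond (\neg \Diamond q \lor r) is true at 1.
Satisfying worlds: {2}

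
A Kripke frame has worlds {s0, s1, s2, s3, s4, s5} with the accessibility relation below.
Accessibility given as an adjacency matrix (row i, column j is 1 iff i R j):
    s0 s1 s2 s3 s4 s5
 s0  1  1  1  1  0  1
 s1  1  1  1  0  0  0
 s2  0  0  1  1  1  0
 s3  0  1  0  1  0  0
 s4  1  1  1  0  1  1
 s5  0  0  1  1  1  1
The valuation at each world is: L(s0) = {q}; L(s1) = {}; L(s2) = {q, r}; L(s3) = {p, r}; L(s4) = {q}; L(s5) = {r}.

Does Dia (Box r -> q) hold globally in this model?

Let φ = Dia (Box r -> q). Evaluate φ at each world:
  s0 (successors {s0, s1, s2, s3, s5}): φ is true.
  s1 (successors {s0, s1, s2}): φ is true.
  s2 (successors {s2, s3, s4}): φ is true.
  s3 (successors {s1, s3}): φ is true.
  s4 (successors {s0, s1, s2, s4, s5}): φ is true.
  s5 (successors {s2, s3, s4, s5}): φ is true.
For instance, at s1:
  At s1: Dia (Box r -> q) requires Box r -> q at some successor in {s0, s1, s2}.
    Box r -> q holds at s0, so Dia (Box r -> q) is true at s1.
      At s0: Box r is false, q is true, so Box r -> q is true.

Yes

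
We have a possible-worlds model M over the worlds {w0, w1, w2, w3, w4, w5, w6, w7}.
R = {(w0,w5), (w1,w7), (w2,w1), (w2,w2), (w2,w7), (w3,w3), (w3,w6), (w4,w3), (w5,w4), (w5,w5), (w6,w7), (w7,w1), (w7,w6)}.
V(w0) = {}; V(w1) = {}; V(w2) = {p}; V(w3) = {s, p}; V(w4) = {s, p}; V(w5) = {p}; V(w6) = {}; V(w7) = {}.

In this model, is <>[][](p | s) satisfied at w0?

Recall that []ψ holds at a world iff ψ holds at every accessible world, and <>ψ holds iff ψ holds at some accessible world.
At w0: <>[][](p | s) requires [][](p | s) at some successor in {w5}.
  [][](p | s) holds at w5, so <>[][](p | s) is true at w0.
    At w5: [][](p | s) requires [](p | s) at every successor {w4, w5}.
      At w4: [](p | s) is true.
      At w5: [](p | s) is true.
    So [][](p | s) is true at w5.

Yes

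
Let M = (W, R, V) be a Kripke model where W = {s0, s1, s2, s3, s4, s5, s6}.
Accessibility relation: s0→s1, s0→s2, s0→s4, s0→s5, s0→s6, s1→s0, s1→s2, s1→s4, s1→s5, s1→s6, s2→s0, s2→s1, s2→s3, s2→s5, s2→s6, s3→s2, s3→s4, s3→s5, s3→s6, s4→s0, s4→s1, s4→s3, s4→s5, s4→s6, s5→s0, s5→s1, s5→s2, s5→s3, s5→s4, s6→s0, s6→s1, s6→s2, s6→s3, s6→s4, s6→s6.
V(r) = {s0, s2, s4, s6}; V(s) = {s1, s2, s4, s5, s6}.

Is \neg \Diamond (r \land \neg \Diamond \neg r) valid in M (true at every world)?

Let φ = \neg \Diamond (r \land \neg \Diamond \neg r). Evaluate φ at each world:
  s0 (successors {s1, s2, s4, s5, s6}): φ is true.
  s1 (successors {s0, s2, s4, s5, s6}): φ is true.
  s2 (successors {s0, s1, s3, s5, s6}): φ is true.
  s3 (successors {s2, s4, s5, s6}): φ is true.
  s4 (successors {s0, s1, s3, s5, s6}): φ is true.
  s5 (successors {s0, s1, s2, s3, s4}): φ is true.
  s6 (successors {s0, s1, s2, s3, s4, s6}): φ is true.
For instance, at s5:
  At s5: \Diamond (r \land \neg \Diamond \neg r) is false, so \neg \Diamond (r \land \neg \Diamond \neg r) is true.
    At s5: \Diamond (r \land \neg \Diamond \neg r) requires r \land \neg \Diamond \neg r at some successor in {s0, s1, s2, s3, s4}.
      At s0: r \land \neg \Diamond \neg r is false.
      At s1: r \land \neg \Diamond \neg r is false.
      At s2: r \land \neg \Diamond \neg r is false.
      At s3: r \land \neg \Diamond \neg r is false.
      At s4: r \land \neg \Diamond \neg r is false.
    So \Diamond (r \land \neg \Diamond \neg r) is false at s5.

Yes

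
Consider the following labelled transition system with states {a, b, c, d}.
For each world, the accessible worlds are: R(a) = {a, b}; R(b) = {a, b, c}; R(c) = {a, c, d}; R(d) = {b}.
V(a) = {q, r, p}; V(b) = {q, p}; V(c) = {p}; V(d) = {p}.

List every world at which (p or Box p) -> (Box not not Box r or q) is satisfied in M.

a, b

Let φ = (p or Box p) -> (Box not not Box r or q). Evaluate φ at each world:
  a (successors {a, b}): φ is true.
  b (successors {a, b, c}): φ is true.
  c (successors {a, c, d}): φ is false.
  d (successors {b}): φ is false.
For instance, at d:
  At d: p or Box p is true, Box not not Box r or q is false, so (p or Box p) -> (Box not not Box r or q) is false.
    At d: p is true, Box p is true, so p or Box p is true.
      At d: Box p requires p at every successor {b}.
        At b: p is true.
      So Box p is true at d.
    At d: Box not not Box r is false, q is false, so Box not not Box r or q is false.
      At d: Box not not Box r requires not not Box r at every successor {b}.
        not not Box r fails at b, so Box not not Box r is false at d.
Satisfying worlds: {a, b}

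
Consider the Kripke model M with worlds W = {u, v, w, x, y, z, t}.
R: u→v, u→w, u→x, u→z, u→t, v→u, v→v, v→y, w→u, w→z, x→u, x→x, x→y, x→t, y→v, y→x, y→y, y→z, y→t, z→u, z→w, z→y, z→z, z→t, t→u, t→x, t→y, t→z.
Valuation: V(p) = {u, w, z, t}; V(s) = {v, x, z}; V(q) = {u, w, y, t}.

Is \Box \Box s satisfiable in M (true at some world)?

No

Recall that \Box ψ holds at a world iff ψ holds at every accessible world, and \Diamond ψ holds iff ψ holds at some accessible world.
Let φ = \Box \Box s. Evaluate φ at each world:
  u (successors {v, w, x, z, t}): φ is false.
  v (successors {u, v, y}): φ is false.
  w (successors {u, z}): φ is false.
  x (successors {u, x, y, t}): φ is false.
  y (successors {v, x, y, z, t}): φ is false.
  z (successors {u, w, y, z, t}): φ is false.
  t (successors {u, x, y, z}): φ is false.
For instance, at x:
  At x: \Box \Box s requires \Box s at every successor {u, x, y, t}.
    \Box s fails at u, so \Box \Box s is false at x.
      At u: \Box s requires s at every successor {v, w, x, z, t}.
        s fails at w, so \Box s is false at u.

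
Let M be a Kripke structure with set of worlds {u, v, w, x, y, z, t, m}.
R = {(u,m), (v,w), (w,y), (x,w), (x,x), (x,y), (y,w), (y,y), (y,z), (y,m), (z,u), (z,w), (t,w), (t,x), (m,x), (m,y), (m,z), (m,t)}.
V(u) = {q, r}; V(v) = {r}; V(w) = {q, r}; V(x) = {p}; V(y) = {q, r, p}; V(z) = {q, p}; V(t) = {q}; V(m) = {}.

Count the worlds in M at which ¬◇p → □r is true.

7

Let φ = ¬◇p → □r. Evaluate φ at each world:
  u (successors {m}): φ is false.
  v (successors {w}): φ is true.
  w (successors {y}): φ is true.
  x (successors {w, x, y}): φ is true.
  y (successors {w, y, z, m}): φ is true.
  z (successors {u, w}): φ is true.
  t (successors {w, x}): φ is true.
  m (successors {x, y, z, t}): φ is true.
For instance, at z:
  At z: ¬◇p is true, □r is true, so ¬◇p → □r is true.
    At z: ◇p is false, so ¬◇p is true.
      At z: ◇p requires p at some successor in {u, w}.
        At u: p is false.
        At w: p is false.
      So ◇p is false at z.
    At z: □r requires r at every successor {u, w}.
      At u: r is true.
      At w: r is true.
    So □r is true at z.
Satisfying worlds: {v, w, x, y, z, t, m}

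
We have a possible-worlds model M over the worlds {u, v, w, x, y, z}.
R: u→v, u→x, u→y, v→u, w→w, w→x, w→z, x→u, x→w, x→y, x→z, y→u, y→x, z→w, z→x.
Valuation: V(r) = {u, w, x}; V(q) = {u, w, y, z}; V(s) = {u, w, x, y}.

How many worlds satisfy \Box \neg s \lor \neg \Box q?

Let φ = \Box \neg s \lor \neg \Box q. Evaluate φ at each world:
  u (successors {v, x, y}): φ is true.
  v (successors {u}): φ is false.
  w (successors {w, x, z}): φ is true.
  x (successors {u, w, y, z}): φ is false.
  y (successors {u, x}): φ is true.
  z (successors {w, x}): φ is true.
For instance, at x:
  At x: \Box \neg s is false, \neg \Box q is false, so \Box \neg s \lor \neg \Box q is false.
    At x: \Box \neg s requires \neg s at every successor {u, w, y, z}.
      \neg s fails at u, so \Box \neg s is false at x.
    At x: \Box q is true, so \neg \Box q is false.
      At x: \Box q requires q at every successor {u, w, y, z}.
        At u: q is true.
        At w: q is true.
        At y: q is true.
        At z: q is true.
      So \Box q is true at x.
Satisfying worlds: {u, w, y, z}

4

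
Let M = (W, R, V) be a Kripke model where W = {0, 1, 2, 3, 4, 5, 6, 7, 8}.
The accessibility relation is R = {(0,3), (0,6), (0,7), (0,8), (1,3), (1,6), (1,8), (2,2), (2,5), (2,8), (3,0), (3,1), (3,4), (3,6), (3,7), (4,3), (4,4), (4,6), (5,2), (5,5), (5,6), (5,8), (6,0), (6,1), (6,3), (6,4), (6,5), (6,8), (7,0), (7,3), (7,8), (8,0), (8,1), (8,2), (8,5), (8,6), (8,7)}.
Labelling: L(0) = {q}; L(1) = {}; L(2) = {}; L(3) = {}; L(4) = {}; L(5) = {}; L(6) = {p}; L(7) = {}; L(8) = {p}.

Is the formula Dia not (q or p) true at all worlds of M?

Let φ = Dia not (q or p). Evaluate φ at each world:
  0 (successors {3, 6, 7, 8}): φ is true.
  1 (successors {3, 6, 8}): φ is true.
  2 (successors {2, 5, 8}): φ is true.
  3 (successors {0, 1, 4, 6, 7}): φ is true.
  4 (successors {3, 4, 6}): φ is true.
  5 (successors {2, 5, 6, 8}): φ is true.
  6 (successors {0, 1, 3, 4, 5, 8}): φ is true.
  7 (successors {0, 3, 8}): φ is true.
  8 (successors {0, 1, 2, 5, 6, 7}): φ is true.
For instance, at 5:
  At 5: Dia not (q or p) requires not (q or p) at some successor in {2, 5, 6, 8}.
    not (q or p) holds at 2, so Dia not (q or p) is true at 5.

Yes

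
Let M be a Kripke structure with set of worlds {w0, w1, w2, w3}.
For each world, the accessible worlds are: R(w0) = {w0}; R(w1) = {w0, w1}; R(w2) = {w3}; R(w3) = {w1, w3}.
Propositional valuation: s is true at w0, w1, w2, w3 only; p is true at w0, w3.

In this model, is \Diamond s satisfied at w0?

Yes

At w0: \Diamond s requires s at some successor in {w0}.
  s holds at w0, so \Diamond s is true at w0.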